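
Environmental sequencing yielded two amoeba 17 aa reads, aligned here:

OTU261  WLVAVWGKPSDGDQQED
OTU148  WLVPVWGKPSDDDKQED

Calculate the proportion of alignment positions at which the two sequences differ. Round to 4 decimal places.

0.1765

Mismatches occur at site 4 (A↔P), site 12 (G↔D), site 14 (Q↔K).
There are 3 differences over 17 sites, so p = 3/17 = 0.1765.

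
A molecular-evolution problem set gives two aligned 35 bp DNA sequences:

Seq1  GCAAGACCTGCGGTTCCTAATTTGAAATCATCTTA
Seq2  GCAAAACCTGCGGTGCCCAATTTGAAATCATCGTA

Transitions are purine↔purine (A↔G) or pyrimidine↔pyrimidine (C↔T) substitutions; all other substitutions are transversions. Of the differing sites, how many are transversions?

2

Differing sites — 5:G/A (Ti); 15:T/G (Tv); 18:T/C (Ti); 33:T/G (Tv).
Of the 4 differences, 2 transitions and 2 transversions, so the answer is 2.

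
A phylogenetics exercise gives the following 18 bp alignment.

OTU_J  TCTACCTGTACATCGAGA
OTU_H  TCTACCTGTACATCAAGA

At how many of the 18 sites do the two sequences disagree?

1

Differing sites — 15:G/A.
That gives 1 mismatch out of 18 aligned sites, so the Hamming distance is 1.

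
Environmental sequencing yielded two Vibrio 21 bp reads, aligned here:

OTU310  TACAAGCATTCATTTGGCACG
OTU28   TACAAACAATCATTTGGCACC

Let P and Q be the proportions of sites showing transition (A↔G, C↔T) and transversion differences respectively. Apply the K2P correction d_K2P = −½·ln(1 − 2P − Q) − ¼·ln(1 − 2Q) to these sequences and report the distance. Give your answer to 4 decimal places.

Mismatches occur at site 6 (G/A, transition), site 9 (T/A, transversion), site 21 (G/C, transversion).
Of the 3 differences, 1 transition and 2 transversions over 21 sites: P = 1/21 = 0.047619, Q = 2/21 = 0.095238.
d = −0.5·ln(0.809524) − 0.25·ln(0.809524) = −0.5·(-0.211309) − 0.25·(-0.211309) = 0.1585.

0.1585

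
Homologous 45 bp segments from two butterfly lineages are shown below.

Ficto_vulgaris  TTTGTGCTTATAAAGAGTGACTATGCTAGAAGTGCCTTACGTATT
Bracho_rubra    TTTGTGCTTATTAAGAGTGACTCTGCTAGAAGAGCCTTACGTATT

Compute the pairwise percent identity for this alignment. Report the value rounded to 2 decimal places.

93.33%

Mismatches occur at site 12 (A↔T), site 23 (A↔C), site 33 (T↔A).
42 of the 45 sites match, so the percent identity is 42/45 × 100 = 93.33%.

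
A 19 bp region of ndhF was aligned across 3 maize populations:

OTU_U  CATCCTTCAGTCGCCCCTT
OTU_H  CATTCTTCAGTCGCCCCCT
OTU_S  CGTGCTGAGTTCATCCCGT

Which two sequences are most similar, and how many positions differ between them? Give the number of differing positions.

2

Pairwise Hamming distances:
  OTU_U vs OTU_H: 2
  OTU_U vs OTU_S: 9
  OTU_H vs OTU_S: 9
The smallest is 2, between OTU_U and OTU_H.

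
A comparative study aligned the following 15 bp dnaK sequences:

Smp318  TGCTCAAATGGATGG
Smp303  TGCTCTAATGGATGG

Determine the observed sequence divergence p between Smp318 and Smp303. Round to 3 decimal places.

A single mismatch occurs at site 6 (A/T).
There are 1 differences over 15 sites, so p = 1/15 = 0.067.

0.067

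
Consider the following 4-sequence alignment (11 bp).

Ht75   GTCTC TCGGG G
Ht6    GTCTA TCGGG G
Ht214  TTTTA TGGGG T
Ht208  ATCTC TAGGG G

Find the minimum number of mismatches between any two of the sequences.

1

Pairwise Hamming distances:
  Ht75 vs Ht6: 1
  Ht75 vs Ht214: 5
  Ht75 vs Ht208: 2
  Ht6 vs Ht214: 4
  Ht6 vs Ht208: 3
  Ht214 vs Ht208: 5
The smallest is 1, between Ht75 and Ht6.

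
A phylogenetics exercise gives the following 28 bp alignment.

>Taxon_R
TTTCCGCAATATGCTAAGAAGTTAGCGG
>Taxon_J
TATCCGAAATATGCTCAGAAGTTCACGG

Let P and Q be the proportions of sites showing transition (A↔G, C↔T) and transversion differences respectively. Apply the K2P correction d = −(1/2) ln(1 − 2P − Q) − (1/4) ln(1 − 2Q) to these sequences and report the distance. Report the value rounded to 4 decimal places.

0.2047

The sequences differ at positions 2 (T/A, transversion), 7 (C/A, transversion), 16 (A/C, transversion), 24 (A/C, transversion), 25 (G/A, transition).
Of the 5 differences, 1 transition and 4 transversions over 28 sites: P = 1/28 = 0.035714, Q = 4/28 = 0.142857.
d = −0.5·ln(0.785715) − 0.25·ln(0.714286) = −0.5·(-0.241161) − 0.25·(-0.336472) = 0.2047.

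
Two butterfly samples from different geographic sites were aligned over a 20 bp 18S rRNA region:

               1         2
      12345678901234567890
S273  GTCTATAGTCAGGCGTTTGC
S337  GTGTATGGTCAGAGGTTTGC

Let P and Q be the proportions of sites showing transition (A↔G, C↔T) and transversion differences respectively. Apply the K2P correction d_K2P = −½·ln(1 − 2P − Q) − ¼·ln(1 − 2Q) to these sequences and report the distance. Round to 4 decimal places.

0.2341

Differing sites — 3:C/G (Tv); 7:A/G (Ti); 13:G/A (Ti); 14:C/G (Tv).
Of the 4 differences, 2 transitions and 2 transversions over 20 sites: P = 2/20 = 0.100000, Q = 2/20 = 0.100000.
d = −0.5·ln(0.700000) − 0.25·ln(0.800000) = −0.5·(-0.356675) − 0.25·(-0.223144) = 0.2341.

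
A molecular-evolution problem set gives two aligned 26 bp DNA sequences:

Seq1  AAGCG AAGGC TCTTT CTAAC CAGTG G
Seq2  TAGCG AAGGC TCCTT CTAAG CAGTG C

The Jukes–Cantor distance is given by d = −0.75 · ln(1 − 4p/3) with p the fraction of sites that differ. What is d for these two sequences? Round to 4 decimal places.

0.1722

Mismatches occur at site 1 (A↔T), site 13 (T↔C), site 20 (C↔G), site 26 (G↔C).
p = 4/26 = 0.153846.
d = −0.75 · ln(1 − (4/3)·0.153846) = −0.75 · ln(0.794872) = −0.75 · (-0.229574) = 0.1722.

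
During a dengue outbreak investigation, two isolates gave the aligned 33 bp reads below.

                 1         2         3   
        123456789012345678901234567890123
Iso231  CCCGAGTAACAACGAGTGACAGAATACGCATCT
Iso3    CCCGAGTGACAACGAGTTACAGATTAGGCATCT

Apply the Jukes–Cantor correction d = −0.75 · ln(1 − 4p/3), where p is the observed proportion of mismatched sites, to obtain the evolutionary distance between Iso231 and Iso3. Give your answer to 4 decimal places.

Differing sites — 8:A/G; 18:G/T; 24:A/T; 27:C/G.
p = 4/33 = 0.121212.
d = −0.75 · ln(1 − (4/3)·0.121212) = −0.75 · ln(0.838384) = −0.75 · (-0.176279) = 0.1322.

0.1322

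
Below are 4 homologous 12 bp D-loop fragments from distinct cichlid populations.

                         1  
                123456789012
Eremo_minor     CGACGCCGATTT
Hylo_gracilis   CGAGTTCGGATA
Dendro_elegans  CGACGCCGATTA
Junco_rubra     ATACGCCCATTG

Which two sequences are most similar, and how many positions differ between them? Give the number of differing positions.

Pairwise Hamming distances:
  Eremo_minor vs Hylo_gracilis: 6
  Eremo_minor vs Dendro_elegans: 1
  Eremo_minor vs Junco_rubra: 4
  Hylo_gracilis vs Dendro_elegans: 5
  Hylo_gracilis vs Junco_rubra: 9
  Dendro_elegans vs Junco_rubra: 4
The smallest is 1, between Eremo_minor and Dendro_elegans.

1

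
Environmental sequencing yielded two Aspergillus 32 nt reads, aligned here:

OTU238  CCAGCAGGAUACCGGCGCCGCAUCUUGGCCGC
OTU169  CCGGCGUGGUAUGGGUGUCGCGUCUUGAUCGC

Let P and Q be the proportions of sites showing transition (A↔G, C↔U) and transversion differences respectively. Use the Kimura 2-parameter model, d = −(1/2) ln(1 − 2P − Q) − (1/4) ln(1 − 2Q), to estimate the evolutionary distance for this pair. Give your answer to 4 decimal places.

0.5238

Differing sites — 3:A/G (Ti); 6:A/G (Ti); 7:G/U (Tv); 9:A/G (Ti); 12:C/U (Ti); 13:C/G (Tv); 16:C/U (Ti); 18:C/U (Ti); 22:A/G (Ti); 28:G/A (Ti); 29:C/U (Ti).
Of the 11 differences, 9 transitions and 2 transversions over 32 sites: P = 9/32 = 0.281250, Q = 2/32 = 0.062500.
d = −0.5·ln(0.375000) − 0.25·ln(0.875000) = −0.5·(-0.980829) − 0.25·(-0.133531) = 0.5238.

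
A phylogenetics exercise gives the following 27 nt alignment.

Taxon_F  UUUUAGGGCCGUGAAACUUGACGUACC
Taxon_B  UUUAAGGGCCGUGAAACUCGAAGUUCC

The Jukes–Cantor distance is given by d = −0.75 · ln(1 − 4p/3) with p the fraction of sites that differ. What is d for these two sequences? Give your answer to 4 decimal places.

0.1650

The sequences differ at positions 4 (U/A), 19 (U/C), 22 (C/A), 25 (A/U).
p = 4/27 = 0.148148.
d = −0.75 · ln(1 − (4/3)·0.148148) = −0.75 · ln(0.802469) = −0.75 · (-0.220062) = 0.1650.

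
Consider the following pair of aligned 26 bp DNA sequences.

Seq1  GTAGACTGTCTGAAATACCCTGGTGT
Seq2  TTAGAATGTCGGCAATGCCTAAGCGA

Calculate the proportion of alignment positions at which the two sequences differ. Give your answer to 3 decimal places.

0.385

Mismatches occur at site 1 (G→T), site 6 (C→A), site 11 (T→G), site 13 (A→C), site 17 (A→G), site 20 (C→T), site 21 (T→A), site 22 (G→A), site 24 (T→C), site 26 (T→A).
There are 10 differences over 26 sites, so p = 10/26 = 0.385.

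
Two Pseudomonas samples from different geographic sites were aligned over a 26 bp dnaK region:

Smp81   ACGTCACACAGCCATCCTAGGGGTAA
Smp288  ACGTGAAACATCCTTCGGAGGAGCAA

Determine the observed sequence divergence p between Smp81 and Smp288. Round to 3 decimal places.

Mismatches occur at site 5 (C/G), site 7 (C/A), site 11 (G/T), site 14 (A/T), site 17 (C/G), site 18 (T/G), site 22 (G/A), site 24 (T/C).
There are 8 differences over 26 sites, so p = 8/26 = 0.308.

0.308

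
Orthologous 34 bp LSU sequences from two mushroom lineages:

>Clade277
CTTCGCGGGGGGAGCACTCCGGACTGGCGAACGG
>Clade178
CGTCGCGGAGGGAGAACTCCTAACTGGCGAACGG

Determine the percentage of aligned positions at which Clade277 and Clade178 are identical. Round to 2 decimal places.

85.29%

The sequences differ at positions 2 (T/G), 9 (G/A), 15 (C/A), 21 (G/T), 22 (G/A).
29 of the 34 sites match, so the percent identity is 29/34 × 100 = 85.29%.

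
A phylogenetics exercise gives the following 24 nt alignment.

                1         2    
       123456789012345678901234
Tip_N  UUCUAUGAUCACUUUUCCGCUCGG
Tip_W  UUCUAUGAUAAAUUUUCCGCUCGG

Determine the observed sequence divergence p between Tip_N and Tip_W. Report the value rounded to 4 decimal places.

Differing sites — 10:C/A; 12:C/A.
There are 2 differences over 24 sites, so p = 2/24 = 0.0833.

0.0833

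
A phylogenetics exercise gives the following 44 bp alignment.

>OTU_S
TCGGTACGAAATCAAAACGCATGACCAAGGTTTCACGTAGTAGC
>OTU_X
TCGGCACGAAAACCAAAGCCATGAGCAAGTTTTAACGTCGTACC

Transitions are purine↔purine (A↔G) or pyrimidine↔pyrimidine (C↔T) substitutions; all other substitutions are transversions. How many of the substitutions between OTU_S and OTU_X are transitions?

1

Differing sites — 5:T/C (Ti); 12:T/A (Tv); 14:A/C (Tv); 18:C/G (Tv); 19:G/C (Tv); 25:C/G (Tv); 30:G/T (Tv); 34:C/A (Tv); 39:A/C (Tv); 43:G/C (Tv).
Of the 10 differences, 1 transition and 9 transversions, so the answer is 1.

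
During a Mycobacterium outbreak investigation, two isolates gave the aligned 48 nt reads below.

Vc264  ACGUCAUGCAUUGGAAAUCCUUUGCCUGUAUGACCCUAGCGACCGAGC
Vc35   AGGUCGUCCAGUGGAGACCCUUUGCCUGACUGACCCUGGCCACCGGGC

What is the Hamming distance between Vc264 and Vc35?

The sequences differ at positions 2 (C/G), 6 (A/G), 8 (G/C), 11 (U/G), 16 (A/G), 18 (U/C), 29 (U/A), 30 (A/C), 38 (A/G), 41 (G/C), 46 (A/G).
That gives 11 mismatches out of 48 aligned sites, so the Hamming distance is 11.

11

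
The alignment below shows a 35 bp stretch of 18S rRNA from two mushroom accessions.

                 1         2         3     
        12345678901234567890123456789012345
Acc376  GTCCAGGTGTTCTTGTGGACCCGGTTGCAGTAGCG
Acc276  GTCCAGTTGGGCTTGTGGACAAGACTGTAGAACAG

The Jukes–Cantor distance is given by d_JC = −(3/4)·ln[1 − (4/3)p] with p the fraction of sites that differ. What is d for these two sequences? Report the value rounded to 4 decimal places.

Differing sites — 7:G/T; 10:T/G; 11:T/G; 21:C/A; 22:C/A; 24:G/A; 25:T/C; 28:C/T; 31:T/A; 33:G/C; 34:C/A.
p = 11/35 = 0.314286.
d = −0.75 · ln(1 − (4/3)·0.314286) = −0.75 · ln(0.580952) = −0.75 · (-0.543087) = 0.4073.

0.4073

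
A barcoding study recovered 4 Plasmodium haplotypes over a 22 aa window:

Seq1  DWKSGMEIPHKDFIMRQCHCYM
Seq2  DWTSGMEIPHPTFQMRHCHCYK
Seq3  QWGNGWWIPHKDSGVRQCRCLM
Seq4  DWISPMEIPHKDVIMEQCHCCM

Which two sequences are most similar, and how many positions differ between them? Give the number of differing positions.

5

Pairwise Hamming distances:
  Seq1 vs Seq2: 6
  Seq1 vs Seq3: 10
  Seq1 vs Seq4: 5
  Seq2 vs Seq3: 14
  Seq2 vs Seq4: 10
  Seq3 vs Seq4: 12
The smallest is 5, between Seq1 and Seq4.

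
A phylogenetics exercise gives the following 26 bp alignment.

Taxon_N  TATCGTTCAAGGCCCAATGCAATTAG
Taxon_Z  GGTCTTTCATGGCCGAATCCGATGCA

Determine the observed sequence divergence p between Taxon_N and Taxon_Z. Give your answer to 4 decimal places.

0.3846

Differing sites — 1:T/G; 2:A/G; 5:G/T; 10:A/T; 15:C/G; 19:G/C; 21:A/G; 24:T/G; 25:A/C; 26:G/A.
There are 10 differences over 26 sites, so p = 10/26 = 0.3846.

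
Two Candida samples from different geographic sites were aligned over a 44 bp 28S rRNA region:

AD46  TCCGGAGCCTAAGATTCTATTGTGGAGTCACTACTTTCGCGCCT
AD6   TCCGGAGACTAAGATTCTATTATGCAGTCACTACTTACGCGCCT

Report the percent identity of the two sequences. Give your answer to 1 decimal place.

The sequences differ at positions 8 (C/A), 22 (G/A), 25 (G/C), 37 (T/A).
40 of the 44 sites match, so the percent identity is 40/44 × 100 = 90.9%.

90.9%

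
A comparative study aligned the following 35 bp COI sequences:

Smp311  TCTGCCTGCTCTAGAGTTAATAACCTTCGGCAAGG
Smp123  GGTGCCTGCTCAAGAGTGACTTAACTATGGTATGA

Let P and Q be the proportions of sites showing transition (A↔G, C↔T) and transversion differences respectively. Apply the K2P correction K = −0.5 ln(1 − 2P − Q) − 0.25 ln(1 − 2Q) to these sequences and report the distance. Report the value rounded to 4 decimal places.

Mismatches occur at site 1 (T↔G, transversion), site 2 (C↔G, transversion), site 12 (T↔A, transversion), site 18 (T↔G, transversion), site 20 (A↔C, transversion), site 22 (A↔T, transversion), site 24 (C↔A, transversion), site 27 (T↔A, transversion), site 28 (C↔T, transition), site 31 (C↔T, transition), site 33 (A↔T, transversion), site 35 (G↔A, transition).
Of the 12 differences, 3 transitions and 9 transversions over 35 sites: P = 3/35 = 0.085714, Q = 9/35 = 0.257143.
d = −0.5·ln(0.571429) − 0.25·ln(0.485714) = −0.5·(-0.559615) − 0.25·(-0.722135) = 0.4603.

0.4603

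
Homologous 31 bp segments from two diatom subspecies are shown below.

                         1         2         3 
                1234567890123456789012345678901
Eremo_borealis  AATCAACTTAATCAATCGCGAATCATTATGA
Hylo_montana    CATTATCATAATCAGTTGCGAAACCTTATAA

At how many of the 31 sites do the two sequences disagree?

Mismatches occur at site 1 (A→C), site 4 (C→T), site 6 (A→T), site 8 (T→A), site 15 (A→G), site 17 (C→T), site 23 (T→A), site 25 (A→C), site 30 (G→A).
That gives 9 mismatches out of 31 aligned sites, so the Hamming distance is 9.

9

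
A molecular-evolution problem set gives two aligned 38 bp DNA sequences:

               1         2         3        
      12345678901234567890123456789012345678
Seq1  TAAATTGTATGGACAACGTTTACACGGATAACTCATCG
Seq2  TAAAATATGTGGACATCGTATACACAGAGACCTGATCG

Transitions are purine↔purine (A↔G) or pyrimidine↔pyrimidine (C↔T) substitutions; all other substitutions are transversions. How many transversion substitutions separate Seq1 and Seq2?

6

The sequences differ at positions 5 (T/A, transversion), 7 (G/A, transition), 9 (A/G, transition), 16 (A/T, transversion), 20 (T/A, transversion), 26 (G/A, transition), 29 (T/G, transversion), 31 (A/C, transversion), 34 (C/G, transversion).
Of the 9 differences, 3 transitions and 6 transversions, so the answer is 6.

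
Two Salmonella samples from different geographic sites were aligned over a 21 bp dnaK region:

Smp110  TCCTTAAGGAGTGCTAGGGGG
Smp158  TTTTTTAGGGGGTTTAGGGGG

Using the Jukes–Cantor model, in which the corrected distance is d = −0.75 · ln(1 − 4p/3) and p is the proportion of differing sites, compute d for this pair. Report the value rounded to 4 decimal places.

Mismatches occur at site 2 (C↔T), site 3 (C↔T), site 6 (A↔T), site 10 (A↔G), site 12 (T↔G), site 13 (G↔T), site 14 (C↔T).
p = 7/21 = 0.333333.
d = −0.75 · ln(1 − (4/3)·0.333333) = −0.75 · ln(0.555556) = −0.75 · (-0.587786) = 0.4408.

0.4408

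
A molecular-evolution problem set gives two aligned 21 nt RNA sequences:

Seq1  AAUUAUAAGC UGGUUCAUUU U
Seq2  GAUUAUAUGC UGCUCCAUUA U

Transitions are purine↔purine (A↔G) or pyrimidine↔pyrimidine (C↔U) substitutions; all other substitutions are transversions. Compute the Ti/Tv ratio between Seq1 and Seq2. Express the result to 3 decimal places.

Differing sites — 1:A/G (Ti); 8:A/U (Tv); 13:G/C (Tv); 15:U/C (Ti); 20:U/A (Tv).
Of the 5 differences, 2 transitions and 3 transversions, so Ti/Tv = 2/3 = 0.667.

0.667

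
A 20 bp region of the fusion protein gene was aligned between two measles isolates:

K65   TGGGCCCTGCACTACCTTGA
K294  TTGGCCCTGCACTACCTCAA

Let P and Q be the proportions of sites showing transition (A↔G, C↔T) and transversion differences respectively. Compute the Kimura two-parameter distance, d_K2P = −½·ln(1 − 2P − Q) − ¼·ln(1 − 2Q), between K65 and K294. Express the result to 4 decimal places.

0.1702

Differing sites — 2:G/T (Tv); 18:T/C (Ti); 19:G/A (Ti).
Of the 3 differences, 2 transitions and 1 transversion over 20 sites: P = 2/20 = 0.100000, Q = 1/20 = 0.050000.
d = −0.5·ln(0.750000) − 0.25·ln(0.900000) = −0.5·(-0.287682) − 0.25·(-0.105361) = 0.1702.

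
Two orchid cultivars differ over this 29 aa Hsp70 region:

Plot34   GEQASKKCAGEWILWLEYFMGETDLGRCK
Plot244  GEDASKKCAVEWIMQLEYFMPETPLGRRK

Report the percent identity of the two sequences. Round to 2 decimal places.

Mismatches occur at site 3 (Q/D), site 10 (G/V), site 14 (L/M), site 15 (W/Q), site 21 (G/P), site 24 (D/P), site 28 (C/R).
22 of the 29 sites match, so the percent identity is 22/29 × 100 = 75.86%.

75.86%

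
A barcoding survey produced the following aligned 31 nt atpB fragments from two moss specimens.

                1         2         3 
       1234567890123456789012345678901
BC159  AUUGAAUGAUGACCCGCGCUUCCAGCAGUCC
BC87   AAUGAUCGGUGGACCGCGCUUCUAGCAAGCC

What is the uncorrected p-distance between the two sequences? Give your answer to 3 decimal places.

The sequences differ at positions 2 (U/A), 6 (A/U), 7 (U/C), 9 (A/G), 12 (A/G), 13 (C/A), 23 (C/U), 28 (G/A), 29 (U/G).
There are 9 differences over 31 sites, so p = 9/31 = 0.290.

0.290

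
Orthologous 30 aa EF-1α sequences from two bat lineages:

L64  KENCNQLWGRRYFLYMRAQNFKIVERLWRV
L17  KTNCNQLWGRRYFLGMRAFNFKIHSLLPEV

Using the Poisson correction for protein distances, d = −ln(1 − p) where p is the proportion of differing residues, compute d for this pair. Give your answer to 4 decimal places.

0.3102

Mismatches occur at site 2 (E/T), site 15 (Y/G), site 19 (Q/F), site 24 (V/H), site 25 (E/S), site 26 (R/L), site 28 (W/P), site 29 (R/E).
p = 8/30 = 0.266667.
d = −ln(1 − 0.266667) = −ln(0.733333) = 0.3102.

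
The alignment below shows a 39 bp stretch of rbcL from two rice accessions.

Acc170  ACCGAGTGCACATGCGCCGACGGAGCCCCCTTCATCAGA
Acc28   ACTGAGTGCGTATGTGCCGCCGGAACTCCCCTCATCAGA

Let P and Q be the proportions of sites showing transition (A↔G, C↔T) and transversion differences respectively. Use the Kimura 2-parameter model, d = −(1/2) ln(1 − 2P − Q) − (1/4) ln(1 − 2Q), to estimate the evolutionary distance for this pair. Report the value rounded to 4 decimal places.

0.2559

The sequences differ at positions 3 (C/T, transition), 10 (A/G, transition), 11 (C/T, transition), 15 (C/T, transition), 20 (A/C, transversion), 25 (G/A, transition), 27 (C/T, transition), 31 (T/C, transition).
Of the 8 differences, 7 transitions and 1 transversion over 39 sites: P = 7/39 = 0.179487, Q = 1/39 = 0.025641.
d = −0.5·ln(0.615385) − 0.25·ln(0.948718) = −0.5·(-0.485507) − 0.25·(-0.052644) = 0.2559.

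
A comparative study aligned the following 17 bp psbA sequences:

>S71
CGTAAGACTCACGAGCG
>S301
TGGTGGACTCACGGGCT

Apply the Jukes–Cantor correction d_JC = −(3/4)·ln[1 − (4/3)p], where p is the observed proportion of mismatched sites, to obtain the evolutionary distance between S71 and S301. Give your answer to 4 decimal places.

0.4770

Differing sites — 1:C/T; 3:T/G; 4:A/T; 5:A/G; 14:A/G; 17:G/T.
p = 6/17 = 0.352941.
d = −0.75 · ln(1 − (4/3)·0.352941) = −0.75 · ln(0.529412) = −0.75 · (-0.635988) = 0.4770.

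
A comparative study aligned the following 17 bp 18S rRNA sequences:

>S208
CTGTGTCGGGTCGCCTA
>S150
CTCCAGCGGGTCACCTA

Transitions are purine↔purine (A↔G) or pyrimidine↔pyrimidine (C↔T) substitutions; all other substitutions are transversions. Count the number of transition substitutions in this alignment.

3

Mismatches occur at site 3 (G/C, transversion), site 4 (T/C, transition), site 5 (G/A, transition), site 6 (T/G, transversion), site 13 (G/A, transition).
Of the 5 differences, 3 transitions and 2 transversions, so the answer is 3.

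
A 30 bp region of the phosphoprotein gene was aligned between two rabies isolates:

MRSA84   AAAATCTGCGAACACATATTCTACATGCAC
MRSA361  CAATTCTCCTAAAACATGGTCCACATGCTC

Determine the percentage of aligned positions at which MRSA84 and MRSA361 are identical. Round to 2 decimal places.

The sequences differ at positions 1 (A/C), 4 (A/T), 8 (G/C), 10 (G/T), 13 (C/A), 18 (A/G), 19 (T/G), 22 (T/C), 29 (A/T).
21 of the 30 sites match, so the percent identity is 21/30 × 100 = 70.00%.

70.00%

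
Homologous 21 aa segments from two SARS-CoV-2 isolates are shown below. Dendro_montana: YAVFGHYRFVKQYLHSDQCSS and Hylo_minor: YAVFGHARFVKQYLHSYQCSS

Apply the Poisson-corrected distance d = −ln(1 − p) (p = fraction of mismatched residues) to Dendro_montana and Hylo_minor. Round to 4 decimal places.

0.1001

The sequences differ at positions 7 (Y/A), 17 (D/Y).
p = 2/21 = 0.095238.
d = −ln(1 − 0.095238) = −ln(0.904762) = 0.1001.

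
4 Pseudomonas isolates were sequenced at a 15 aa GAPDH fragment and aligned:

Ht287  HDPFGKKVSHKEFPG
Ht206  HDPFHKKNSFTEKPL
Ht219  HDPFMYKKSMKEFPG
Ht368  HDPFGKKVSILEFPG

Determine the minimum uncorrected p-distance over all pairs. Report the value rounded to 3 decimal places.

Pairwise Hamming distances:
  Ht287 vs Ht206: 6
  Ht287 vs Ht219: 4
  Ht287 vs Ht368: 2
  Ht206 vs Ht219: 7
  Ht206 vs Ht368: 6
  Ht219 vs Ht368: 5
The smallest is 2 mismatches, between Ht287 and Ht368; p = 2/15 = 0.133.

0.133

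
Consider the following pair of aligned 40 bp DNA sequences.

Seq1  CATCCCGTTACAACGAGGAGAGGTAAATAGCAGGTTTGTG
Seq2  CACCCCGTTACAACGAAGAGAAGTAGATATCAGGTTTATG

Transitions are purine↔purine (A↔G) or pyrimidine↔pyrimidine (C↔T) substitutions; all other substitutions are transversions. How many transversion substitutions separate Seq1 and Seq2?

1

Differing sites — 3:T/C (Ti); 17:G/A (Ti); 22:G/A (Ti); 26:A/G (Ti); 30:G/T (Tv); 38:G/A (Ti).
Of the 6 differences, 5 transitions and 1 transversion, so the answer is 1.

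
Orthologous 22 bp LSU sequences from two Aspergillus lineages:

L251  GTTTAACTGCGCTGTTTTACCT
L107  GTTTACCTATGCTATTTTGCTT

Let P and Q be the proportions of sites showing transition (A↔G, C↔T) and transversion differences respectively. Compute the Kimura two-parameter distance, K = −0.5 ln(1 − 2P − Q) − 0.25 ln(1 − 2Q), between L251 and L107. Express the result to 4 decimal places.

Mismatches occur at site 6 (A/C, transversion), site 9 (G/A, transition), site 10 (C/T, transition), site 14 (G/A, transition), site 19 (A/G, transition), site 21 (C/T, transition).
Of the 6 differences, 5 transitions and 1 transversion over 22 sites: P = 5/22 = 0.227273, Q = 1/22 = 0.045455.
d = −0.5·ln(0.499999) − 0.25·ln(0.909090) = −0.5·(-0.693149) − 0.25·(-0.095311) = 0.3704.

0.3704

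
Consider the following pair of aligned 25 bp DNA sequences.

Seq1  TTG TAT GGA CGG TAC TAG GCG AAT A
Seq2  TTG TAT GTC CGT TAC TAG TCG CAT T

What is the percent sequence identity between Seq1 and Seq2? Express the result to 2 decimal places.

Mismatches occur at site 8 (G↔T), site 9 (A↔C), site 12 (G↔T), site 19 (G↔T), site 22 (A↔C), site 25 (A↔T).
19 of the 25 sites match, so the percent identity is 19/25 × 100 = 76.00%.

76.00%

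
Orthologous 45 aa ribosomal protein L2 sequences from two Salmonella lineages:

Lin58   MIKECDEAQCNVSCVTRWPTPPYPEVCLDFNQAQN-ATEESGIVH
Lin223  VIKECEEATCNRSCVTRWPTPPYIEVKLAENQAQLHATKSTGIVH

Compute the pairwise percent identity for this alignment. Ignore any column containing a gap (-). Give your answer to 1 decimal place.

Excluding the 1 gap column leaves 44 comparable sites.
The sequences differ at positions 1 (M/V), 6 (D/E), 9 (Q/T), 12 (V/R), 24 (P/I), 27 (C/K), 29 (D/A), 30 (F/E), 35 (N/L), 39 (E/K), 40 (E/S), 41 (S/T).
32 of the 44 comparable sites match, so the percent identity is 32/44 × 100 = 72.7%.

72.7%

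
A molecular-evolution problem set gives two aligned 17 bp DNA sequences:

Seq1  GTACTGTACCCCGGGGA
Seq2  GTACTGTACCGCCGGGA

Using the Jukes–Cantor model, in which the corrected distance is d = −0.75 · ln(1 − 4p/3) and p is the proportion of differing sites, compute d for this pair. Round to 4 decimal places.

Differing sites — 11:C/G; 13:G/C.
p = 2/17 = 0.117647.
d = −0.75 · ln(1 − (4/3)·0.117647) = −0.75 · ln(0.843137) = −0.75 · (-0.170626) = 0.1280.

0.1280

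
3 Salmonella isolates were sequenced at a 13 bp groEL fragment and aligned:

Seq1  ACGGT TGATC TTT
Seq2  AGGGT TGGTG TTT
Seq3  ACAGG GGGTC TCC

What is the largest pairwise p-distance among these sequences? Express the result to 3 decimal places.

Pairwise Hamming distances:
  Seq1 vs Seq2: 3
  Seq1 vs Seq3: 6
  Seq2 vs Seq3: 7
The largest is 7 mismatches, between Seq2 and Seq3; p = 7/13 = 0.538.

0.538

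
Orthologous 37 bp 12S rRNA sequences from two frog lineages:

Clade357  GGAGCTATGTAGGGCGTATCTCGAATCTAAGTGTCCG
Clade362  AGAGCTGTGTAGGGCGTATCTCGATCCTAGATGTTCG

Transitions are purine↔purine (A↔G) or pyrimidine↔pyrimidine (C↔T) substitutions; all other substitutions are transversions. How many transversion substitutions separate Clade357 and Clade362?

Differing sites — 1:G/A (Ti); 7:A/G (Ti); 25:A/T (Tv); 26:T/C (Ti); 30:A/G (Ti); 31:G/A (Ti); 35:C/T (Ti).
Of the 7 differences, 6 transitions and 1 transversion, so the answer is 1.

1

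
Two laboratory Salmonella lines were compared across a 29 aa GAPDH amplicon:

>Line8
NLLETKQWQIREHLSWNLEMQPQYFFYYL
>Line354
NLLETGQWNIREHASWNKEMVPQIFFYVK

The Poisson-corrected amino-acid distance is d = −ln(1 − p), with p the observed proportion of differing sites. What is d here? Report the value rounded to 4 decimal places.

0.3228

Differing sites — 6:K/G; 9:Q/N; 14:L/A; 18:L/K; 21:Q/V; 24:Y/I; 28:Y/V; 29:L/K.
p = 8/29 = 0.275862.
d = −ln(1 − 0.275862) = −ln(0.724138) = 0.3228.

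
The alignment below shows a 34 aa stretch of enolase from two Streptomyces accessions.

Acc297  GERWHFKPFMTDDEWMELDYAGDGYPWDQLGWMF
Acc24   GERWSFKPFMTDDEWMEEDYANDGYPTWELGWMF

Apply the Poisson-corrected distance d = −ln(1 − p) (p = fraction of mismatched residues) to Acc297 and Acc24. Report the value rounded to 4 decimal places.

0.1942

Differing sites — 5:H/S; 18:L/E; 22:G/N; 27:W/T; 28:D/W; 29:Q/E.
p = 6/34 = 0.176471.
d = −ln(1 − 0.176471) = −ln(0.823529) = 0.1942.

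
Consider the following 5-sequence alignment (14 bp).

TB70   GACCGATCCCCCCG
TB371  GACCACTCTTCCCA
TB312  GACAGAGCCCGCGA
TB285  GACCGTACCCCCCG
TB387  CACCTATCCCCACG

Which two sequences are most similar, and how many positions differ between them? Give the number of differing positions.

2

Pairwise Hamming distances:
  TB70 vs TB371: 5
  TB70 vs TB312: 5
  TB70 vs TB285: 2
  TB70 vs TB387: 3
  TB371 vs TB312: 8
  TB371 vs TB285: 6
  TB371 vs TB387: 7
  TB312 vs TB285: 6
  TB312 vs TB387: 8
  TB285 vs TB387: 5
The smallest is 2, between TB70 and TB285.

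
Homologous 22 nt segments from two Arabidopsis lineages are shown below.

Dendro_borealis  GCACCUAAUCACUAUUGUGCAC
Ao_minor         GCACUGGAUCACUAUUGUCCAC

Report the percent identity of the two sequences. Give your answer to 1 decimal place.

The sequences differ at positions 5 (C/U), 6 (U/G), 7 (A/G), 19 (G/C).
18 of the 22 sites match, so the percent identity is 18/22 × 100 = 81.8%.

81.8%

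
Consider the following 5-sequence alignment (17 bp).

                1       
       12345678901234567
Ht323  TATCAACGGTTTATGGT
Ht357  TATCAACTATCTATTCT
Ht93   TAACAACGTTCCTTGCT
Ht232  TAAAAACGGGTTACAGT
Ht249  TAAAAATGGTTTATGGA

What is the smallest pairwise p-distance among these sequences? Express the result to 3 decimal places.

0.235

Pairwise Hamming distances:
  Ht323 vs Ht357: 5
  Ht323 vs Ht93: 6
  Ht323 vs Ht232: 5
  Ht323 vs Ht249: 4
  Ht357 vs Ht93: 6
  Ht357 vs Ht232: 9
  Ht357 vs Ht249: 9
  Ht93 vs Ht232: 9
  Ht93 vs Ht249: 8
  Ht232 vs Ht249: 5
The smallest is 4 mismatches, between Ht323 and Ht249; p = 4/17 = 0.235.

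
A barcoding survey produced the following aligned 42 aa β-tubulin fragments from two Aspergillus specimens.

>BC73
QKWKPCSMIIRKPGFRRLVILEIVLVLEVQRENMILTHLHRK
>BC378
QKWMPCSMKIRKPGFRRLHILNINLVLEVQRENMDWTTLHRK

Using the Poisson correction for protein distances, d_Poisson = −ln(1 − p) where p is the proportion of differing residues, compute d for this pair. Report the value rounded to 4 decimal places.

0.2113

Differing sites — 4:K/M; 9:I/K; 19:V/H; 22:E/N; 24:V/N; 35:I/D; 36:L/W; 38:H/T.
p = 8/42 = 0.190476.
d = −ln(1 − 0.190476) = −ln(0.809524) = 0.2113.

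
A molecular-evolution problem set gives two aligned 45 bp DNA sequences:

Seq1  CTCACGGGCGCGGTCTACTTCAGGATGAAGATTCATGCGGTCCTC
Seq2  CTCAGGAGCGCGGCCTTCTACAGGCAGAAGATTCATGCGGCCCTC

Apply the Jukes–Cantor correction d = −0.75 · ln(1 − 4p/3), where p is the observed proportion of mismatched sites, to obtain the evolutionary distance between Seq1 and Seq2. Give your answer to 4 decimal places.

The sequences differ at positions 5 (C/G), 7 (G/A), 14 (T/C), 17 (A/T), 20 (T/A), 25 (A/C), 26 (T/A), 41 (T/C).
p = 8/45 = 0.177778.
d = −0.75 · ln(1 − (4/3)·0.177778) = −0.75 · ln(0.762963) = −0.75 · (-0.270546) = 0.2029.

0.2029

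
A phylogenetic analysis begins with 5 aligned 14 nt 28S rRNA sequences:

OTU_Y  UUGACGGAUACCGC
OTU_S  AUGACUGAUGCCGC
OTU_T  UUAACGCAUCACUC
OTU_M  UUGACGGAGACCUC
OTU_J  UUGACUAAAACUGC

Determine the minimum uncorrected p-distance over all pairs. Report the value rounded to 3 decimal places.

0.143

Pairwise Hamming distances:
  OTU_Y vs OTU_S: 3
  OTU_Y vs OTU_T: 5
  OTU_Y vs OTU_M: 2
  OTU_Y vs OTU_J: 4
  OTU_S vs OTU_T: 7
  OTU_S vs OTU_M: 5
  OTU_S vs OTU_J: 5
  OTU_T vs OTU_M: 5
  OTU_T vs OTU_J: 8
  OTU_M vs OTU_J: 5
The smallest is 2 mismatches, between OTU_Y and OTU_M; p = 2/14 = 0.143.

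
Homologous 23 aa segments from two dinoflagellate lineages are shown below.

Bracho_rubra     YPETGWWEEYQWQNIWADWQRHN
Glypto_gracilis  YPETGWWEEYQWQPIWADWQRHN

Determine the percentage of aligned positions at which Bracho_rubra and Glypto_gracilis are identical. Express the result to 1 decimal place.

95.7%

The sequences differ at position 14 (N/P).
22 of the 23 sites match, so the percent identity is 22/23 × 100 = 95.7%.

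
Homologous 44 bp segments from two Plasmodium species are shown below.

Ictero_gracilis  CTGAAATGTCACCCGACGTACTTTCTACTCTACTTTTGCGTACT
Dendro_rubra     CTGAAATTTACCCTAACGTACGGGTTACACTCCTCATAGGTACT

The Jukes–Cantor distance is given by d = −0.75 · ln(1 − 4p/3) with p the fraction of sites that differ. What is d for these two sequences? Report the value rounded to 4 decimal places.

The sequences differ at positions 8 (G/T), 10 (C/A), 11 (A/C), 14 (C/T), 15 (G/A), 22 (T/G), 23 (T/G), 24 (T/G), 25 (C/T), 29 (T/A), 32 (A/C), 35 (T/C), 36 (T/A), 38 (G/A), 39 (C/G).
p = 15/44 = 0.340909.
d = −0.75 · ln(1 − (4/3)·0.340909) = −0.75 · ln(0.545455) = −0.75 · (-0.606135) = 0.4546.

0.4546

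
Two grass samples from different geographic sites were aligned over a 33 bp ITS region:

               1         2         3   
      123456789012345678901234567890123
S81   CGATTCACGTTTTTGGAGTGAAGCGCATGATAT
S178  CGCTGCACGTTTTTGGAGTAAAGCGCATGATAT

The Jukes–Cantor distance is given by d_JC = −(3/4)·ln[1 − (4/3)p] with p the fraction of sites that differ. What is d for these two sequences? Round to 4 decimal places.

Mismatches occur at site 3 (A↔C), site 5 (T↔G), site 20 (G↔A).
p = 3/33 = 0.090909.
d = −0.75 · ln(1 − (4/3)·0.090909) = −0.75 · ln(0.878788) = −0.75 · (-0.129212) = 0.0969.

0.0969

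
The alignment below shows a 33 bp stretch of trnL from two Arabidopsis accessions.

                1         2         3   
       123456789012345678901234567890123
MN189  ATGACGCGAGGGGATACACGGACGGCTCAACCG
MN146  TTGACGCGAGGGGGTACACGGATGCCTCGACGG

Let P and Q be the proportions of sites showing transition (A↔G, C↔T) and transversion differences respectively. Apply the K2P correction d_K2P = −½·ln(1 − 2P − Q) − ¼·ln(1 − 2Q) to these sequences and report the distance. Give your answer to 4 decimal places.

0.2094

Mismatches occur at site 1 (A↔T, transversion), site 14 (A↔G, transition), site 23 (C↔T, transition), site 25 (G↔C, transversion), site 29 (A↔G, transition), site 32 (C↔G, transversion).
Of the 6 differences, 3 transitions and 3 transversions over 33 sites: P = 3/33 = 0.090909, Q = 3/33 = 0.090909.
d = −0.5·ln(0.727273) − 0.25·ln(0.818182) = −0.5·(-0.318453) − 0.25·(-0.200670) = 0.2094.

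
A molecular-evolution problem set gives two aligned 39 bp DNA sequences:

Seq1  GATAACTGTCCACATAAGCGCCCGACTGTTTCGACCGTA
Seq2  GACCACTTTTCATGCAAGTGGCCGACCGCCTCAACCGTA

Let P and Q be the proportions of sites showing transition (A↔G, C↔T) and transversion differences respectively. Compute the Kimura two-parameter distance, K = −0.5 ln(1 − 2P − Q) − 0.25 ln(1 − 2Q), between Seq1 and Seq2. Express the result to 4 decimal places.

The sequences differ at positions 3 (T/C, transition), 4 (A/C, transversion), 8 (G/T, transversion), 10 (C/T, transition), 13 (C/T, transition), 14 (A/G, transition), 15 (T/C, transition), 19 (C/T, transition), 21 (C/G, transversion), 27 (T/C, transition), 29 (T/C, transition), 30 (T/C, transition), 33 (G/A, transition).
Of the 13 differences, 10 transitions and 3 transversions over 39 sites: P = 10/39 = 0.256410, Q = 3/39 = 0.076923.
d = −0.5·ln(0.410257) − 0.25·ln(0.846154) = −0.5·(-0.890971) − 0.25·(-0.167054) = 0.4872.

0.4872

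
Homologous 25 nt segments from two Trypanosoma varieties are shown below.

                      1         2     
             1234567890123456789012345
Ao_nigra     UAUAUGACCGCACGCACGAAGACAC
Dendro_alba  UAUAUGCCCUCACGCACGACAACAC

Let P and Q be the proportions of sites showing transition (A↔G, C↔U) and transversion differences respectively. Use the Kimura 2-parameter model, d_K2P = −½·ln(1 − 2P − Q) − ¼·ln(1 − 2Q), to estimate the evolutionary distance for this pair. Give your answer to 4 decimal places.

Mismatches occur at site 7 (A/C, transversion), site 10 (G/U, transversion), site 20 (A/C, transversion), site 21 (G/A, transition).
Of the 4 differences, 1 transition and 3 transversions over 25 sites: P = 1/25 = 0.040000, Q = 3/25 = 0.120000.
d = −0.5·ln(0.800000) − 0.25·ln(0.760000) = −0.5·(-0.223144) − 0.25·(-0.274437) = 0.1802.

0.1802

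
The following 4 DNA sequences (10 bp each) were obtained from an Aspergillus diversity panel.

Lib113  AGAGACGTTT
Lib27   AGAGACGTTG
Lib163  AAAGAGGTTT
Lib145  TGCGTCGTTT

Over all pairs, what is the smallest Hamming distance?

Pairwise Hamming distances:
  Lib113 vs Lib27: 1
  Lib113 vs Lib163: 2
  Lib113 vs Lib145: 3
  Lib27 vs Lib163: 3
  Lib27 vs Lib145: 4
  Lib163 vs Lib145: 5
The smallest is 1, between Lib113 and Lib27.

1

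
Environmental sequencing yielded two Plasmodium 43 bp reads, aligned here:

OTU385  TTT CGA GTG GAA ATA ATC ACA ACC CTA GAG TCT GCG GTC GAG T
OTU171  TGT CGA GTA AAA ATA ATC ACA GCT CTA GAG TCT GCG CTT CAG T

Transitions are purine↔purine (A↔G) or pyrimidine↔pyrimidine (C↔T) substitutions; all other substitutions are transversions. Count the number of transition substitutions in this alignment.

Differing sites — 2:T/G (Tv); 9:G/A (Ti); 10:G/A (Ti); 22:A/G (Ti); 24:C/T (Ti); 37:G/C (Tv); 39:C/T (Ti); 40:G/C (Tv).
Of the 8 differences, 5 transitions and 3 transversions, so the answer is 5.

5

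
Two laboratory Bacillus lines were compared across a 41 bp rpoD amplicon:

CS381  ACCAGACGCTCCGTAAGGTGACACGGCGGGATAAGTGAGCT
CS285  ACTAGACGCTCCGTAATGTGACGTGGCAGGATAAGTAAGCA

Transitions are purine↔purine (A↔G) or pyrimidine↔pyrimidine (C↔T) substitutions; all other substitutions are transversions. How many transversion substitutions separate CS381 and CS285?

Mismatches occur at site 3 (C/T, transition), site 17 (G/T, transversion), site 23 (A/G, transition), site 24 (C/T, transition), site 28 (G/A, transition), site 37 (G/A, transition), site 41 (T/A, transversion).
Of the 7 differences, 5 transitions and 2 transversions, so the answer is 2.

2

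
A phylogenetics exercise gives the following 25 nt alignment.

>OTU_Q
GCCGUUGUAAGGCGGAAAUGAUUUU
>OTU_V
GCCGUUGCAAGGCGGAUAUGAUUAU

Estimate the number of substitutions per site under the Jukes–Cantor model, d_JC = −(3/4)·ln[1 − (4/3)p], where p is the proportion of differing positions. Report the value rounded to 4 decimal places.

0.1308

Differing sites — 8:U/C; 17:A/U; 24:U/A.
p = 3/25 = 0.120000.
d = −0.75 · ln(1 − (4/3)·0.120000) = −0.75 · ln(0.840000) = −0.75 · (-0.174353) = 0.1308.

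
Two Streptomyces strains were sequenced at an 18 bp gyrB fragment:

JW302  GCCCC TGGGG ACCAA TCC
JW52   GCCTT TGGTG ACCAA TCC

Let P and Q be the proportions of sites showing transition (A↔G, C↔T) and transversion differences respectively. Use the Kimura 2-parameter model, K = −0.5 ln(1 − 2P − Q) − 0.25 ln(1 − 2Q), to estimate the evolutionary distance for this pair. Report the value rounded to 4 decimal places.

0.1922

Mismatches occur at site 4 (C↔T, transition), site 5 (C↔T, transition), site 9 (G↔T, transversion).
Of the 3 differences, 2 transitions and 1 transversion over 18 sites: P = 2/18 = 0.111111, Q = 1/18 = 0.055556.
d = −0.5·ln(0.722222) − 0.25·ln(0.888888) = −0.5·(-0.325423) − 0.25·(-0.117784) = 0.1922.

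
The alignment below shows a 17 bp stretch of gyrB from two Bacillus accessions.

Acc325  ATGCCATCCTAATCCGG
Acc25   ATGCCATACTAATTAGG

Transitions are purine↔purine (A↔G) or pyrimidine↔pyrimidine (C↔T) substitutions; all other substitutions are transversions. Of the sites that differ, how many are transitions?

Mismatches occur at site 8 (C↔A, transversion), site 14 (C↔T, transition), site 15 (C↔A, transversion).
Of the 3 differences, 1 transition and 2 transversions, so the answer is 1.

1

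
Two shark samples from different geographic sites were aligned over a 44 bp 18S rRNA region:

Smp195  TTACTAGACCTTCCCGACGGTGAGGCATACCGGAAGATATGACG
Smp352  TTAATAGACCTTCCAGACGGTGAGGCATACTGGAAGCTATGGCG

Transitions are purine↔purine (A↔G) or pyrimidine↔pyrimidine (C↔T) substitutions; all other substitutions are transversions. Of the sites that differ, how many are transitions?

The sequences differ at positions 4 (C/A, transversion), 15 (C/A, transversion), 31 (C/T, transition), 37 (A/C, transversion), 42 (A/G, transition).
Of the 5 differences, 2 transitions and 3 transversions, so the answer is 2.

2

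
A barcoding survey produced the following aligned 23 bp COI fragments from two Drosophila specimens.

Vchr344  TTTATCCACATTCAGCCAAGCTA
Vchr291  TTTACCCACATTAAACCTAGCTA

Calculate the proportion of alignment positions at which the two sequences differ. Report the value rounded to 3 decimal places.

0.174

The sequences differ at positions 5 (T/C), 13 (C/A), 15 (G/A), 18 (A/T).
There are 4 differences over 23 sites, so p = 4/23 = 0.174.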